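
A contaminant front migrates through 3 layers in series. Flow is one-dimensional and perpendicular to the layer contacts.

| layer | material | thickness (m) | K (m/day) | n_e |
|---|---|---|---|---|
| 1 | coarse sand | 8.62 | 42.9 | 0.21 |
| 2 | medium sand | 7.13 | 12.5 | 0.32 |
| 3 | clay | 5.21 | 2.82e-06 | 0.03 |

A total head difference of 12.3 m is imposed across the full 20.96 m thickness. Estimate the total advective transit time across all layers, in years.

1750

With flow normal to the layers, continuity requires the same specific discharge q through every layer.
Σ(b_i/K_i) = 8.62/42.9 + 7.13/12.5 + 5.21/2.82e-06 = 1.848e+06 d.
q = Δh / Σ(b_i/K_i) = 12.3 / 1.848e+06 = 6.658e-06 m/day.
In each layer the seepage velocity is v_i = q/n_i, so the layer transit time is t_i = b_i·n_i / q:
  layer 1 (coarse sand): t_1 = 8.62 × 0.21 / 6.658e-06 = 2.719e+05 d
  layer 2 (medium sand): t_2 = 7.13 × 0.32 / 6.658e-06 = 3.427e+05 d
  layer 3 (clay): t_3 = 5.21 × 0.03 / 6.658e-06 = 23477 d
Total t = Σ t_i = 6.381e+05 days = 1747 years.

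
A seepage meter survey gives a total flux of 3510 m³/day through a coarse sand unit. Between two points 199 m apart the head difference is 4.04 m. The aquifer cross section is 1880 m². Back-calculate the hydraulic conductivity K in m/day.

Hydraulic gradient i = Δh / L = 4.04 / 199 = 0.02030.
From Q = K·A·i, K = Q / (A·i) = 3510 / (1880 × 0.02030) = 91.96 m/day.

92.0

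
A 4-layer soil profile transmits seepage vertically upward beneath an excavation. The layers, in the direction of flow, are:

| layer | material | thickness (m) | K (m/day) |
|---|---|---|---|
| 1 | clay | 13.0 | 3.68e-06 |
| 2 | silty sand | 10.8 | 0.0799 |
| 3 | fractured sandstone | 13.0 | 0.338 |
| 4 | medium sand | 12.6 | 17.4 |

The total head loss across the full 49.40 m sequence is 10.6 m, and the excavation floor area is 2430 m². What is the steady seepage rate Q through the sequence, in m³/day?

Flow is perpendicular to layering, so the layers act in series and the equivalent K is the thickness-weighted harmonic mean.
Total thickness L = 13.0 + 10.8 + 13.0 + 12.6 = 49.40 m.
Σ(b_i/K_i) = 13.0/3.68e-06 + 10.8/0.0799 + 13.0/0.338 + 12.6/17.4 = 3.533e+06 d.
K_eq = L / Σ(b_i/K_i) = 49.40 / 3.533e+06 = 1.398e-05 m/day.
Q = K_eq · A · (Δh/L) = 1.398e-05 × 2430 × (10.6/49.40) = 0.007291 m³/day.

0.00729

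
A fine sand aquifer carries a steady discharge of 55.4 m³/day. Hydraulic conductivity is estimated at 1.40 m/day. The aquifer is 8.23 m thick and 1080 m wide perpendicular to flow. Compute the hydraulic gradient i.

0.00445

Cross-sectional area A = 1080 × 8.23 = 8888 m².
From Q = K·A·i, i = Q / (K·A) = 55.4 / (1.400 × 8888) = 0.004452.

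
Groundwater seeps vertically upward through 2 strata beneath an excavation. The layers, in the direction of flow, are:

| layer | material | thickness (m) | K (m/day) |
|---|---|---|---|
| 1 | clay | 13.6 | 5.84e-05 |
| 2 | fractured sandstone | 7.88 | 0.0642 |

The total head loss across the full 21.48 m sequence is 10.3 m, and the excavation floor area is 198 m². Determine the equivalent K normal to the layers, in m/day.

Flow is perpendicular to layering, so the layers act in series and the equivalent K is the thickness-weighted harmonic mean.
Total thickness L = 13.6 + 7.88 = 21.48 m.
Σ(b_i/K_i) = 13.6/5.84e-05 + 7.88/0.0642 = 2.330e+05 d.
K_eq = L / Σ(b_i/K_i) = 21.48 / 2.330e+05 = 9.219e-05 m/day.

9.22e-05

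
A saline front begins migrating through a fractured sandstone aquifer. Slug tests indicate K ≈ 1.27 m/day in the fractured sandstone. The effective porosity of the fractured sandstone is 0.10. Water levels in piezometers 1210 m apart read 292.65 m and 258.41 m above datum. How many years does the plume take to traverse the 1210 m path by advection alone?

9.22

Hydraulic gradient i = (292.65 − 258.41) / 1210 = 34.24 / 1210 = 0.02830.
Darcy flux q = K · i = 1.270 × 0.02830 = 0.03594 m/day.
Seepage velocity v = q / n_e = 0.03594 / 0.10 = 0.3594 m/day.
Travel time t = L / v = 1210 / 0.3594 = 3367 days = 9.218 years.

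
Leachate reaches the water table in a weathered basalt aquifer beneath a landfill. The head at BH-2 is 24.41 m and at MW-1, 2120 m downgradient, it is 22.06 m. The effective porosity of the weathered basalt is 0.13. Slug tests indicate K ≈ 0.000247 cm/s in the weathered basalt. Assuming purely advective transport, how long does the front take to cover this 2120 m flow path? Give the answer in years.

3190

Convert K: 0.000247 cm/s × 864 = 0.2134 m/day.
Hydraulic gradient i = (24.41 − 22.06) / 2120 = 2.35 / 2120 = 0.001108.
Darcy flux q = K · i = 0.2134 × 0.001108 = 0.0002366 m/day.
Seepage velocity v = q / n_e = 0.0002366 / 0.13 = 0.001820 m/day.
Travel time t = L / v = 2120 / 0.001820 = 1.165e+06 days = 3190 years.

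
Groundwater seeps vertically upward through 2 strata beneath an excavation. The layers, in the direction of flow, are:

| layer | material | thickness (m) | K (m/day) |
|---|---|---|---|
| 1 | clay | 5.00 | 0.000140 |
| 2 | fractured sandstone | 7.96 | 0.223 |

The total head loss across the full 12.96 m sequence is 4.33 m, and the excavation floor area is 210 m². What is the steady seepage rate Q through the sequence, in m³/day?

Flow is perpendicular to layering, so the layers act in series and the equivalent K is the thickness-weighted harmonic mean.
Total thickness L = 5.00 + 7.96 = 12.96 m.
Σ(b_i/K_i) = 5.00/0.000140 + 7.96/0.223 = 35750 d.
K_eq = L / Σ(b_i/K_i) = 12.96 / 35750 = 0.0003625 m/day.
Q = K_eq · A · (Δh/L) = 0.0003625 × 210 × (4.33/12.96) = 0.02543 m³/day.

0.0254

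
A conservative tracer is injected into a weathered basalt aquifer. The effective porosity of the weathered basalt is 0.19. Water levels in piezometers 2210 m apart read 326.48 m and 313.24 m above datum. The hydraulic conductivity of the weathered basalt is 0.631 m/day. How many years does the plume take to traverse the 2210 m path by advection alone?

304

Hydraulic gradient i = (326.48 − 313.24) / 2210 = 13.24 / 2210 = 0.005991.
Darcy flux q = K · i = 0.6310 × 0.005991 = 0.003780 m/day.
Seepage velocity v = q / n_e = 0.003780 / 0.19 = 0.01990 m/day.
Travel time t = L / v = 2210 / 0.01990 = 1.111e+05 days = 304.1 years.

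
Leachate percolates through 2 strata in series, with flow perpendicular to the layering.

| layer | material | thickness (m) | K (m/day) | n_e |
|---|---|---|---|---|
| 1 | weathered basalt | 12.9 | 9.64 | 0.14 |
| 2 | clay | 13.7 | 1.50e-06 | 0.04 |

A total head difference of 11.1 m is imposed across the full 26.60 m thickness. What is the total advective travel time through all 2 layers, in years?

5300

With flow normal to the layers, continuity requires the same specific discharge q through every layer.
Σ(b_i/K_i) = 12.9/9.64 + 13.7/1.50e-06 = 9.133e+06 d.
q = Δh / Σ(b_i/K_i) = 11.1 / 9.133e+06 = 1.215e-06 m/day.
In each layer the seepage velocity is v_i = q/n_i, so the layer transit time is t_i = b_i·n_i / q:
  layer 1 (weathered basalt): t_1 = 12.9 × 0.14 / 1.215e-06 = 1.486e+06 d
  layer 2 (clay): t_2 = 13.7 × 0.04 / 1.215e-06 = 4.509e+05 d
Total t = Σ t_i = 1.937e+06 days = 5303 years.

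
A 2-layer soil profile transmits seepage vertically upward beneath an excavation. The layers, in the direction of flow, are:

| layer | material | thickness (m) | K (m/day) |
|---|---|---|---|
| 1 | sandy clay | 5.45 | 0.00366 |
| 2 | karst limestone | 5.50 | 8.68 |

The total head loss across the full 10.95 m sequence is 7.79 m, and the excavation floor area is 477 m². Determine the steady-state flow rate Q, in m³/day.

2.49

Flow is perpendicular to layering, so the layers act in series and the equivalent K is the thickness-weighted harmonic mean.
Total thickness L = 5.45 + 5.50 = 10.95 m.
Σ(b_i/K_i) = 5.45/0.00366 + 5.50/8.68 = 1490 d.
K_eq = L / Σ(b_i/K_i) = 10.95 / 1490 = 0.007350 m/day.
Q = K_eq · A · (Δh/L) = 0.007350 × 477 × (7.79/10.95) = 2.494 m³/day.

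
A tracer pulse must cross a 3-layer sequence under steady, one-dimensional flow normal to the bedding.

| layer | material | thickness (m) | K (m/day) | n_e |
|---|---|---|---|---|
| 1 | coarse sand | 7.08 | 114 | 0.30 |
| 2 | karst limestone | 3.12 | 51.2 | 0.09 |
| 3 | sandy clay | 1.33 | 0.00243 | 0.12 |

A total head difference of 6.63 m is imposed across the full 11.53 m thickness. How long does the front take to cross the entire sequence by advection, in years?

0.580

With flow normal to the layers, continuity requires the same specific discharge q through every layer.
Σ(b_i/K_i) = 7.08/114 + 3.12/51.2 + 1.33/0.00243 = 547.4 d.
q = Δh / Σ(b_i/K_i) = 6.63 / 547.4 = 0.01211 m/day.
In each layer the seepage velocity is v_i = q/n_i, so the layer transit time is t_i = b_i·n_i / q:
  layer 1 (coarse sand): t_1 = 7.08 × 0.30 / 0.01211 = 175.4 d
  layer 2 (karst limestone): t_2 = 3.12 × 0.09 / 0.01211 = 23.19 d
  layer 3 (sandy clay): t_3 = 1.33 × 0.12 / 0.01211 = 13.18 d
Total t = Σ t_i = 211.7 days = 0.5797 years.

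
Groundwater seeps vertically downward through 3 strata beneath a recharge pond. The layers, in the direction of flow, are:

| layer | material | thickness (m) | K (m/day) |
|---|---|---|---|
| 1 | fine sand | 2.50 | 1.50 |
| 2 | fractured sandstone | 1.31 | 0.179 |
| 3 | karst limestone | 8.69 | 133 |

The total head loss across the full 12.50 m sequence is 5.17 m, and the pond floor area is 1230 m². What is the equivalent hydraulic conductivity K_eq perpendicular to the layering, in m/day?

Flow is perpendicular to layering, so the layers act in series and the equivalent K is the thickness-weighted harmonic mean.
Total thickness L = 2.50 + 1.31 + 8.69 = 12.50 m.
Σ(b_i/K_i) = 2.50/1.50 + 1.31/0.179 + 8.69/133 = 9.050 d.
K_eq = L / Σ(b_i/K_i) = 12.50 / 9.050 = 1.381 m/day.

1.38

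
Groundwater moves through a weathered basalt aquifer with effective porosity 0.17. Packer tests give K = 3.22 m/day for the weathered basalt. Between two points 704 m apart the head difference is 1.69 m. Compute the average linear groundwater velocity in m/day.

Hydraulic gradient i = Δh / L = 1.69 / 704 = 0.002401.
Darcy flux q = K · i = 3.220 × 0.002401 = 0.007730 m/day.
Seepage velocity v = q / n_e = 0.007730 / 0.17 = 0.04547 m/day.

0.0455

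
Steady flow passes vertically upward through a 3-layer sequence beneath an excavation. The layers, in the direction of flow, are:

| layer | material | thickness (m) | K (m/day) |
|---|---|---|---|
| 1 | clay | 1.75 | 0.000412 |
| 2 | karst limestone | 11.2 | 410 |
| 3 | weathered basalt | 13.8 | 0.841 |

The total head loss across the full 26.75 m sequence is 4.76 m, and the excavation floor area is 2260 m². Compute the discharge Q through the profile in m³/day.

Flow is perpendicular to layering, so the layers act in series and the equivalent K is the thickness-weighted harmonic mean.
Total thickness L = 1.75 + 11.2 + 13.8 = 26.75 m.
Σ(b_i/K_i) = 1.75/0.000412 + 11.2/410 + 13.8/0.841 = 4264 d.
K_eq = L / Σ(b_i/K_i) = 26.75 / 4264 = 0.006273 m/day.
Q = K_eq · A · (Δh/L) = 0.006273 × 2260 × (4.76/26.75) = 2.523 m³/day.

2.52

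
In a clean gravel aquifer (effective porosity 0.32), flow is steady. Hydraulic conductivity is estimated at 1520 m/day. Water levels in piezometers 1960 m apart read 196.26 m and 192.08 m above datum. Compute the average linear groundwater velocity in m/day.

Hydraulic gradient i = (196.26 − 192.08) / 1960 = 4.18 / 1960 = 0.002133.
Darcy flux q = K · i = 1520 × 0.002133 = 3.242 m/day.
Seepage velocity v = q / n_e = 3.242 / 0.32 = 10.13 m/day.

10.1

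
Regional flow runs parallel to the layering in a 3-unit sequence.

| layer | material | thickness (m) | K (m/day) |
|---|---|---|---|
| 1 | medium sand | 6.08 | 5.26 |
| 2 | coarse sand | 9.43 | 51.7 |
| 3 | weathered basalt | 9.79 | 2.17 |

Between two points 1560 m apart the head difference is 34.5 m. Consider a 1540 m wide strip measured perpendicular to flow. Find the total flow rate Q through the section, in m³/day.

Flow is parallel to layering, so each bed carries its own Darcy discharge and the transmissivities add.
Σ(K_i·b_i) = 5.26×6.08 + 51.7×9.43 + 2.17×9.79 = 540.8 m²/day.
Hydraulic gradient i = Δh / L = 34.5 / 1560 = 0.02212.
Q = Σ(K_i·b_i) · W · i = 540.8 × 1540 × 0.02212 = 18417 m³/day.

18400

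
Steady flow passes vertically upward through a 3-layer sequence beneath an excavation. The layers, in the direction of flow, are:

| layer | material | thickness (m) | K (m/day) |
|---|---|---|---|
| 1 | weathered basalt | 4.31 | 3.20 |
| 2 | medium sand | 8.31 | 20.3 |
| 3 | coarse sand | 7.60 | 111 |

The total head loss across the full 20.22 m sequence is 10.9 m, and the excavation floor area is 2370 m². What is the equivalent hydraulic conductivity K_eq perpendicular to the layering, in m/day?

Flow is perpendicular to layering, so the layers act in series and the equivalent K is the thickness-weighted harmonic mean.
Total thickness L = 4.31 + 8.31 + 7.60 = 20.22 m.
Σ(b_i/K_i) = 4.31/3.20 + 8.31/20.3 + 7.60/111 = 1.825 d.
K_eq = L / Σ(b_i/K_i) = 20.22 / 1.825 = 11.08 m/day.

11.1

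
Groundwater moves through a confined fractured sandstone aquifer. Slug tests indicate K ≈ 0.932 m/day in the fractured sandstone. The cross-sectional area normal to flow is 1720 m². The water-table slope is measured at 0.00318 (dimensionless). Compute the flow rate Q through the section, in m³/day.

5.10

Hydraulic gradient i = 0.00318.
Darcy's law: Q = K · A · i = 0.9320 × 1720 × 0.003180 = 5.098 m³/day.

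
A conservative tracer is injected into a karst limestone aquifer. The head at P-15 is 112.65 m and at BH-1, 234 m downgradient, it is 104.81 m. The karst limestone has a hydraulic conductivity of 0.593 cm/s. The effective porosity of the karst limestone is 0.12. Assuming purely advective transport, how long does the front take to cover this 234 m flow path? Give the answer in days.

Convert K: 0.593 cm/s × 864 = 512.4 m/day.
Hydraulic gradient i = (112.65 − 104.81) / 234 = 7.84 / 234 = 0.03350.
Darcy flux q = K · i = 512.4 × 0.03350 = 17.17 m/day.
Seepage velocity v = q / n_e = 17.17 / 0.12 = 143.0 m/day.
Travel time t = L / v = 234 / 143.0 = 1.636 days.

1.64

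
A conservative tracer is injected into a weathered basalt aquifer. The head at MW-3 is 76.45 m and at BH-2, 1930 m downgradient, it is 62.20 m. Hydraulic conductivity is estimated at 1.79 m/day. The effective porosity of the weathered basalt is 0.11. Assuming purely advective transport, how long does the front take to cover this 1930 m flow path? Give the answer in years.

Hydraulic gradient i = (76.45 − 62.20) / 1930 = 14.25 / 1930 = 0.007383.
Darcy flux q = K · i = 1.790 × 0.007383 = 0.01322 m/day.
Seepage velocity v = q / n_e = 0.01322 / 0.11 = 0.1201 m/day.
Travel time t = L / v = 1930 / 0.1201 = 16063 days = 43.98 years.

44.0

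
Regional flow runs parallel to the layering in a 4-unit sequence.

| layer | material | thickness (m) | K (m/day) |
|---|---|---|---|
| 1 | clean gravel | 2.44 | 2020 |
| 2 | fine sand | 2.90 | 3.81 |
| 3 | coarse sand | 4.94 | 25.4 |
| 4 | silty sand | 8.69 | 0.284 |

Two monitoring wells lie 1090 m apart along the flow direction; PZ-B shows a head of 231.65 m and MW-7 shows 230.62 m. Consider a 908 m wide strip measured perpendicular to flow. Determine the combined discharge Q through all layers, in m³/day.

4350

Flow is parallel to layering, so each bed carries its own Darcy discharge and the transmissivities add.
Σ(K_i·b_i) = 2020×2.44 + 3.81×2.90 + 25.4×4.94 + 0.284×8.69 = 5068 m²/day.
Hydraulic gradient i = (231.65 − 230.62) / 1090 = 1.03 / 1090 = 0.0009450.
Q = Σ(K_i·b_i) · W · i = 5068 × 908 × 0.0009450 = 4348 m³/day.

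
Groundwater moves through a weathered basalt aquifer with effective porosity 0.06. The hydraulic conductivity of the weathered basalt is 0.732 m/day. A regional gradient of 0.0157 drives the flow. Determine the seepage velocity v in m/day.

0.192

Hydraulic gradient i = 0.0157.
Darcy flux q = K · i = 0.7320 × 0.01570 = 0.01149 m/day.
Seepage velocity v = q / n_e = 0.01149 / 0.06 = 0.1915 m/day.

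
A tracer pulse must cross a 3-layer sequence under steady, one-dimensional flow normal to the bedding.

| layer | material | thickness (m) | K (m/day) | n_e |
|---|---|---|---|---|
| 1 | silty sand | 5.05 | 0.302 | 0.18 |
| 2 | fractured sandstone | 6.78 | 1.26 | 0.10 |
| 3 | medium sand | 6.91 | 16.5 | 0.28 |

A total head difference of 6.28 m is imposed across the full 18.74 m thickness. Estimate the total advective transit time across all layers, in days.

12.6

With flow normal to the layers, continuity requires the same specific discharge q through every layer.
Σ(b_i/K_i) = 5.05/0.302 + 6.78/1.26 + 6.91/16.5 = 22.52 d.
q = Δh / Σ(b_i/K_i) = 6.28 / 22.52 = 0.2788 m/day.
In each layer the seepage velocity is v_i = q/n_i, so the layer transit time is t_i = b_i·n_i / q:
  layer 1 (silty sand): t_1 = 5.05 × 0.18 / 0.2788 = 3.260 d
  layer 2 (fractured sandstone): t_2 = 6.78 × 0.10 / 0.2788 = 2.431 d
  layer 3 (medium sand): t_3 = 6.91 × 0.28 / 0.2788 = 6.939 d
Total t = Σ t_i = 12.63 days.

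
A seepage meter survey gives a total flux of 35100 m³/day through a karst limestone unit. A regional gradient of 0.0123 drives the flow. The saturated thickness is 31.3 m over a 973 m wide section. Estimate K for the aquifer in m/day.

Cross-sectional area A = 973 × 31.3 = 30455 m².
Hydraulic gradient i = 0.0123.
From Q = K·A·i, K = Q / (A·i) = 35100 / (30455 × 0.01230) = 93.70 m/day.

93.7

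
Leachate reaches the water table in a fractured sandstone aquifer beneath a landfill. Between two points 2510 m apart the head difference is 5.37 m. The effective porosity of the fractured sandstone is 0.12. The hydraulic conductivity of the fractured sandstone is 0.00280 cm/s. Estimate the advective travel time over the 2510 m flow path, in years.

Convert K: 0.00280 cm/s × 864 = 2.419 m/day.
Hydraulic gradient i = Δh / L = 5.37 / 2510 = 0.002139.
Darcy flux q = K · i = 2.419 × 0.002139 = 0.005176 m/day.
Seepage velocity v = q / n_e = 0.005176 / 0.12 = 0.04313 m/day.
Travel time t = L / v = 2510 / 0.04313 = 58195 days = 159.3 years.

159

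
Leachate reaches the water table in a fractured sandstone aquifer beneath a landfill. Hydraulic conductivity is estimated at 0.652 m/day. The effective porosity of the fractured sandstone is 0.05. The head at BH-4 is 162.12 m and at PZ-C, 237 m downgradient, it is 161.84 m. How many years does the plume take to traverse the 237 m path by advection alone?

Hydraulic gradient i = (162.12 − 161.84) / 237 = 0.28 / 237 = 0.001181.
Darcy flux q = K · i = 0.6520 × 0.001181 = 0.0007703 m/day.
Seepage velocity v = q / n_e = 0.0007703 / 0.05 = 0.01541 m/day.
Travel time t = L / v = 237 / 0.01541 = 15384 days = 42.12 years.

42.1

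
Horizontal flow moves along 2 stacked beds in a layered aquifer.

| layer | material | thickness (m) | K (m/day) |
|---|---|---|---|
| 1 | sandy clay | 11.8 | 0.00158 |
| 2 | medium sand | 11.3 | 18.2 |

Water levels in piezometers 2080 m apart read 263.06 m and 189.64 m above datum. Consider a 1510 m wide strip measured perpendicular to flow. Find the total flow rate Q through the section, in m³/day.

11000

Flow is parallel to layering, so each bed carries its own Darcy discharge and the transmissivities add.
Σ(K_i·b_i) = 0.00158×11.8 + 18.2×11.3 = 205.7 m²/day.
Hydraulic gradient i = (263.06 − 189.64) / 2080 = 73.42 / 2080 = 0.03530.
Q = Σ(K_i·b_i) · W · i = 205.7 × 1510 × 0.03530 = 10963 m³/day.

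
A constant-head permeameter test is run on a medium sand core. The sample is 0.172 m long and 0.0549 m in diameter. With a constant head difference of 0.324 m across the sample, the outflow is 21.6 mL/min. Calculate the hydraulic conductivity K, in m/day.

6.98

Cross-sectional area A = π·(d/2)² = π × (0.0549/2)² = 0.002367 m².
Convert discharge: 21.6 mL/min = 3.600e-07 m³/s.
Darcy's law rearranged: K = Q·L / (A·Δh) = 3.600e-07 × 0.172 / (0.002367 × 0.324) = 8.073e-05 m/s = 6.975 m/day.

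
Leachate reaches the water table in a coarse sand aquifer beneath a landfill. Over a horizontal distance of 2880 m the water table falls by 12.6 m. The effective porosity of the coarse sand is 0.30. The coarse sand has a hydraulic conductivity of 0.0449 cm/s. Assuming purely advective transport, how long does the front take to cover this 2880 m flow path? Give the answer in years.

13.9

Convert K: 0.0449 cm/s × 864 = 38.79 m/day.
Hydraulic gradient i = Δh / L = 12.6 / 2880 = 0.004375.
Darcy flux q = K · i = 38.79 × 0.004375 = 0.1697 m/day.
Seepage velocity v = q / n_e = 0.1697 / 0.30 = 0.5657 m/day.
Travel time t = L / v = 2880 / 0.5657 = 5091 days = 13.94 years.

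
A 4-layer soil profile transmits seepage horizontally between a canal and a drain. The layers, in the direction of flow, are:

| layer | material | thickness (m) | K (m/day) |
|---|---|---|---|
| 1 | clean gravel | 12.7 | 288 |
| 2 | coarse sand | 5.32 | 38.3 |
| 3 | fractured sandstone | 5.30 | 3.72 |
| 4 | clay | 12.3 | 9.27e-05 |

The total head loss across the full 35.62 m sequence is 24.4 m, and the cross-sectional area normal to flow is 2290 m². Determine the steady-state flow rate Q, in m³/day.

0.421

Flow is perpendicular to layering, so the layers act in series and the equivalent K is the thickness-weighted harmonic mean.
Total thickness L = 12.7 + 5.32 + 5.30 + 12.3 = 35.62 m.
Σ(b_i/K_i) = 12.7/288 + 5.32/38.3 + 5.30/3.72 + 12.3/9.27e-05 = 1.327e+05 d.
K_eq = L / Σ(b_i/K_i) = 35.62 / 1.327e+05 = 0.0002684 m/day.
Q = K_eq · A · (Δh/L) = 0.0002684 × 2290 × (24.4/35.62) = 0.4211 m³/day.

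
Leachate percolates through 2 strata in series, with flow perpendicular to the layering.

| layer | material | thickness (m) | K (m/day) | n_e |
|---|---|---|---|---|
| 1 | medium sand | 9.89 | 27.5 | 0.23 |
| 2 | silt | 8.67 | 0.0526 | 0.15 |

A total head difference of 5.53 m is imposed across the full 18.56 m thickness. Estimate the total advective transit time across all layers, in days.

107

With flow normal to the layers, continuity requires the same specific discharge q through every layer.
Σ(b_i/K_i) = 9.89/27.5 + 8.67/0.0526 = 165.2 d.
q = Δh / Σ(b_i/K_i) = 5.53 / 165.2 = 0.03348 m/day.
In each layer the seepage velocity is v_i = q/n_i, so the layer transit time is t_i = b_i·n_i / q:
  layer 1 (medium sand): t_1 = 9.89 × 0.23 / 0.03348 = 67.95 d
  layer 2 (silt): t_2 = 8.67 × 0.15 / 0.03348 = 38.85 d
Total t = Σ t_i = 106.8 days.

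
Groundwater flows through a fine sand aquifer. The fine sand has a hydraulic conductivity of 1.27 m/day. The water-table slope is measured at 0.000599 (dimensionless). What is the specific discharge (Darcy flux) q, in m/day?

0.000761

Hydraulic gradient i = 0.000599.
Specific discharge q = K · i = 1.270 × 0.0005990 = 0.0007607 m/day.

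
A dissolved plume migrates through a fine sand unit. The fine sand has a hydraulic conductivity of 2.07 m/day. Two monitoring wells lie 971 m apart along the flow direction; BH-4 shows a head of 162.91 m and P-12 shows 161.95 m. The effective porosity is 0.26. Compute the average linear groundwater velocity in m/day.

Hydraulic gradient i = (162.91 − 161.95) / 971 = 0.96 / 971 = 0.0009887.
Darcy flux q = K · i = 2.070 × 0.0009887 = 0.002047 m/day.
Seepage velocity v = q / n_e = 0.002047 / 0.26 = 0.007871 m/day.

0.00787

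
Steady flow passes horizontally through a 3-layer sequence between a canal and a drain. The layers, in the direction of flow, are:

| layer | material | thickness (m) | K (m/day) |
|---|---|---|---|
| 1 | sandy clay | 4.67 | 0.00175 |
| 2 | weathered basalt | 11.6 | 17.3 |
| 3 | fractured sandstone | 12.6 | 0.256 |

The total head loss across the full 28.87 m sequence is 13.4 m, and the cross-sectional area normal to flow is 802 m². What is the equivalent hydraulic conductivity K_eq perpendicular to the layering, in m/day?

0.0106

Flow is perpendicular to layering, so the layers act in series and the equivalent K is the thickness-weighted harmonic mean.
Total thickness L = 4.67 + 11.6 + 12.6 = 28.87 m.
Σ(b_i/K_i) = 4.67/0.00175 + 11.6/17.3 + 12.6/0.256 = 2718 d.
K_eq = L / Σ(b_i/K_i) = 28.87 / 2718 = 0.01062 m/day.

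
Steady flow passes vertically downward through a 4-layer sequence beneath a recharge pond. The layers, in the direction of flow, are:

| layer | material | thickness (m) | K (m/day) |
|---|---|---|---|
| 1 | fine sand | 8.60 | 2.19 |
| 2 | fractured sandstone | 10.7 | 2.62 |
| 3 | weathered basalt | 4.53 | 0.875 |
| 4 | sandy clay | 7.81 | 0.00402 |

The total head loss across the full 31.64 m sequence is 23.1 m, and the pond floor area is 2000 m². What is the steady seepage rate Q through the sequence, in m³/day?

Flow is perpendicular to layering, so the layers act in series and the equivalent K is the thickness-weighted harmonic mean.
Total thickness L = 8.60 + 10.7 + 4.53 + 7.81 = 31.64 m.
Σ(b_i/K_i) = 8.60/2.19 + 10.7/2.62 + 4.53/0.875 + 7.81/0.00402 = 1956 d.
K_eq = L / Σ(b_i/K_i) = 31.64 / 1956 = 0.01618 m/day.
Q = K_eq · A · (Δh/L) = 0.01618 × 2000 × (23.1/31.64) = 23.62 m³/day.

23.6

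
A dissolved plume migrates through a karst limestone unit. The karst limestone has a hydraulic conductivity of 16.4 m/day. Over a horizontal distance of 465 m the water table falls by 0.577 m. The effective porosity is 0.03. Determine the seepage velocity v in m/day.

0.678

Hydraulic gradient i = Δh / L = 0.577 / 465 = 0.001241.
Darcy flux q = K · i = 16.40 × 0.001241 = 0.02035 m/day.
Seepage velocity v = q / n_e = 0.02035 / 0.03 = 0.6783 m/day.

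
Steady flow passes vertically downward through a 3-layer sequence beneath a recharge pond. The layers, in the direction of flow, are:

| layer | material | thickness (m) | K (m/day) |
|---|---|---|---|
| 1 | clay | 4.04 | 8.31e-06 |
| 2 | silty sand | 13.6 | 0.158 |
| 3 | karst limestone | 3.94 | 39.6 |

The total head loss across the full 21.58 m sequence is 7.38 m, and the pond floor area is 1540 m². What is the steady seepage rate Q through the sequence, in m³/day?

Flow is perpendicular to layering, so the layers act in series and the equivalent K is the thickness-weighted harmonic mean.
Total thickness L = 4.04 + 13.6 + 3.94 = 21.58 m.
Σ(b_i/K_i) = 4.04/8.31e-06 + 13.6/0.158 + 3.94/39.6 = 4.862e+05 d.
K_eq = L / Σ(b_i/K_i) = 21.58 / 4.862e+05 = 4.438e-05 m/day.
Q = K_eq · A · (Δh/L) = 4.438e-05 × 1540 × (7.38/21.58) = 0.02337 m³/day.

0.0234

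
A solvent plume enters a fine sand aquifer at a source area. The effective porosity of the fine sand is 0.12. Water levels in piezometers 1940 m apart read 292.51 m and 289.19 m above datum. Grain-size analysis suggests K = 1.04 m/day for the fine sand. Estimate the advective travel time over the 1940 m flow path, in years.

358

Hydraulic gradient i = (292.51 − 289.19) / 1940 = 3.32 / 1940 = 0.001711.
Darcy flux q = K · i = 1.040 × 0.001711 = 0.001780 m/day.
Seepage velocity v = q / n_e = 0.001780 / 0.12 = 0.01483 m/day.
Travel time t = L / v = 1940 / 0.01483 = 1.308e+05 days = 358.1 years.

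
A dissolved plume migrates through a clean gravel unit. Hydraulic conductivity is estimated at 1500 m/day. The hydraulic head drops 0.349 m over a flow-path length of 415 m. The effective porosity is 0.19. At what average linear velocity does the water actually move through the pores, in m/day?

6.64

Hydraulic gradient i = Δh / L = 0.349 / 415 = 0.0008410.
Darcy flux q = K · i = 1500 × 0.0008410 = 1.261 m/day.
Seepage velocity v = q / n_e = 1.261 / 0.19 = 6.639 m/day.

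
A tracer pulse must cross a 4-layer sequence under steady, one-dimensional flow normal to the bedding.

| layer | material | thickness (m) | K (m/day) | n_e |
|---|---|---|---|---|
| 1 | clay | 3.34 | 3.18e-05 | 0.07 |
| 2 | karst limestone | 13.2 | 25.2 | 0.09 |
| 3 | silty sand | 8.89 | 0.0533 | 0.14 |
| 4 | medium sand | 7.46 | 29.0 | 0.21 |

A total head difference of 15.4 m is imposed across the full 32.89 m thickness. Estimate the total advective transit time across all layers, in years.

With flow normal to the layers, continuity requires the same specific discharge q through every layer.
Σ(b_i/K_i) = 3.34/3.18e-05 + 13.2/25.2 + 8.89/0.0533 + 7.46/29.0 = 1.052e+05 d.
q = Δh / Σ(b_i/K_i) = 15.4 / 1.052e+05 = 0.0001464 m/day.
In each layer the seepage velocity is v_i = q/n_i, so the layer transit time is t_i = b_i·n_i / q:
  layer 1 (clay): t_1 = 3.34 × 0.07 / 0.0001464 = 1597 d
  layer 2 (karst limestone): t_2 = 13.2 × 0.09 / 0.0001464 = 8115 d
  layer 3 (silty sand): t_3 = 8.89 × 0.14 / 0.0001464 = 8502 d
  layer 4 (medium sand): t_4 = 7.46 × 0.21 / 0.0001464 = 10702 d
Total t = Σ t_i = 28916 days = 79.17 years.

79.2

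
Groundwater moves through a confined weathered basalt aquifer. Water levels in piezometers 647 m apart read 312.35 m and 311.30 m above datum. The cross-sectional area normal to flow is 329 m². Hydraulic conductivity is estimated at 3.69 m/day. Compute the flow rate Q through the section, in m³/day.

1.97

Hydraulic gradient i = (312.35 − 311.30) / 647 = 1.05 / 647 = 0.001623.
Darcy's law: Q = K · A · i = 3.690 × 329.0 × 0.001623 = 1.970 m³/day.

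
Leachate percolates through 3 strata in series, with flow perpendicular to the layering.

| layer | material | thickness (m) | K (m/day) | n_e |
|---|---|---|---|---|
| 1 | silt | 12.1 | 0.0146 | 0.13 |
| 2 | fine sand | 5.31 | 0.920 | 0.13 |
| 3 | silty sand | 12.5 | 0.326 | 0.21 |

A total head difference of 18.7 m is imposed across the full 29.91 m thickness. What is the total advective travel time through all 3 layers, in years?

With flow normal to the layers, continuity requires the same specific discharge q through every layer.
Σ(b_i/K_i) = 12.1/0.0146 + 5.31/0.920 + 12.5/0.326 = 872.9 d.
q = Δh / Σ(b_i/K_i) = 18.7 / 872.9 = 0.02142 m/day.
In each layer the seepage velocity is v_i = q/n_i, so the layer transit time is t_i = b_i·n_i / q:
  layer 1 (silt): t_1 = 12.1 × 0.13 / 0.02142 = 73.42 d
  layer 2 (fine sand): t_2 = 5.31 × 0.13 / 0.02142 = 32.22 d
  layer 3 (silty sand): t_3 = 12.5 × 0.21 / 0.02142 = 122.5 d
Total t = Σ t_i = 228.2 days = 0.6247 years.

0.625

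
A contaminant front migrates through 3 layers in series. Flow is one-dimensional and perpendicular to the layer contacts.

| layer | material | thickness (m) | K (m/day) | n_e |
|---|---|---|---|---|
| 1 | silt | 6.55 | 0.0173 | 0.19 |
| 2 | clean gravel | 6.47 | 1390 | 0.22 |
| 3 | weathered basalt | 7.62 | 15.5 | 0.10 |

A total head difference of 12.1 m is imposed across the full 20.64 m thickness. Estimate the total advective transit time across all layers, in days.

107

With flow normal to the layers, continuity requires the same specific discharge q through every layer.
Σ(b_i/K_i) = 6.55/0.0173 + 6.47/1390 + 7.62/15.5 = 379.1 d.
q = Δh / Σ(b_i/K_i) = 12.1 / 379.1 = 0.03192 m/day.
In each layer the seepage velocity is v_i = q/n_i, so the layer transit time is t_i = b_i·n_i / q:
  layer 1 (silt): t_1 = 6.55 × 0.19 / 0.03192 = 38.99 d
  layer 2 (clean gravel): t_2 = 6.47 × 0.22 / 0.03192 = 44.60 d
  layer 3 (weathered basalt): t_3 = 7.62 × 0.10 / 0.03192 = 23.87 d
Total t = Σ t_i = 107.5 days.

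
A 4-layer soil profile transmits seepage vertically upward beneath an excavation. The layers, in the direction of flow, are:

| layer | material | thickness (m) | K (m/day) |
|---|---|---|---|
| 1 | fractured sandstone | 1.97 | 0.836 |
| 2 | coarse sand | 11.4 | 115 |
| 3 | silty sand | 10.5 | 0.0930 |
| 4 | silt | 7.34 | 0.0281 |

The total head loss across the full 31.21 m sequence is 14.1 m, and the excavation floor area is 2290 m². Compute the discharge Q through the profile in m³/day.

Flow is perpendicular to layering, so the layers act in series and the equivalent K is the thickness-weighted harmonic mean.
Total thickness L = 1.97 + 11.4 + 10.5 + 7.34 = 31.21 m.
Σ(b_i/K_i) = 1.97/0.836 + 11.4/115 + 10.5/0.0930 + 7.34/0.0281 = 376.6 d.
K_eq = L / Σ(b_i/K_i) = 31.21 / 376.6 = 0.08288 m/day.
Q = K_eq · A · (Δh/L) = 0.08288 × 2290 × (14.1/31.21) = 85.75 m³/day.

85.7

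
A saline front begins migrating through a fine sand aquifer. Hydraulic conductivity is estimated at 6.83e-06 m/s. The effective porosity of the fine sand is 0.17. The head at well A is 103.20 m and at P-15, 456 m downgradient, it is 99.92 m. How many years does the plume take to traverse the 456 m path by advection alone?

Convert K: 6.83e-06 m/s × 86400 = 0.5901 m/day.
Hydraulic gradient i = (103.20 − 99.92) / 456 = 3.28 / 456 = 0.007193.
Darcy flux q = K · i = 0.5901 × 0.007193 = 0.004245 m/day.
Seepage velocity v = q / n_e = 0.004245 / 0.17 = 0.02497 m/day.
Travel time t = L / v = 456 / 0.02497 = 18263 days = 50.00 years.

50.0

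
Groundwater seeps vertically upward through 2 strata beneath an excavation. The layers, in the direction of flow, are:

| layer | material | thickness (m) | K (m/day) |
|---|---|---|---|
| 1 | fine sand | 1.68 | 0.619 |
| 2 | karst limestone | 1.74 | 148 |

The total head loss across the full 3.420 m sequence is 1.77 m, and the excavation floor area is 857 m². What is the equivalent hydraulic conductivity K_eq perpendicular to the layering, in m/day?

Flow is perpendicular to layering, so the layers act in series and the equivalent K is the thickness-weighted harmonic mean.
Total thickness L = 1.68 + 1.74 = 3.420 m.
Σ(b_i/K_i) = 1.68/0.619 + 1.74/148 = 2.726 d.
K_eq = L / Σ(b_i/K_i) = 3.420 / 2.726 = 1.255 m/day.

1.25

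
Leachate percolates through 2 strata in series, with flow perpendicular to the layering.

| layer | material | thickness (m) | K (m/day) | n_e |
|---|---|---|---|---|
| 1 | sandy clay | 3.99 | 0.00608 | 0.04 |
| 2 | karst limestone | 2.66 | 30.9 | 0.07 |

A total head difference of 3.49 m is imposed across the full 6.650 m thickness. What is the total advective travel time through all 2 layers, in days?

With flow normal to the layers, continuity requires the same specific discharge q through every layer.
Σ(b_i/K_i) = 3.99/0.00608 + 2.66/30.9 = 656.3 d.
q = Δh / Σ(b_i/K_i) = 3.49 / 656.3 = 0.005317 m/day.
In each layer the seepage velocity is v_i = q/n_i, so the layer transit time is t_i = b_i·n_i / q:
  layer 1 (sandy clay): t_1 = 3.99 × 0.04 / 0.005317 = 30.01 d
  layer 2 (karst limestone): t_2 = 2.66 × 0.07 / 0.005317 = 35.02 d
Total t = Σ t_i = 65.03 days.

65.0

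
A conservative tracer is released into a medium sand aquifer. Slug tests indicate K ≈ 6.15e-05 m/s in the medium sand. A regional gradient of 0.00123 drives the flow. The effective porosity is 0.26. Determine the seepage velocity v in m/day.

0.0251

Convert K: 6.15e-05 m/s × 86400 = 5.314 m/day.
Hydraulic gradient i = 0.00123.
Darcy flux q = K · i = 5.314 × 0.001230 = 0.006536 m/day.
Seepage velocity v = q / n_e = 0.006536 / 0.26 = 0.02514 m/day.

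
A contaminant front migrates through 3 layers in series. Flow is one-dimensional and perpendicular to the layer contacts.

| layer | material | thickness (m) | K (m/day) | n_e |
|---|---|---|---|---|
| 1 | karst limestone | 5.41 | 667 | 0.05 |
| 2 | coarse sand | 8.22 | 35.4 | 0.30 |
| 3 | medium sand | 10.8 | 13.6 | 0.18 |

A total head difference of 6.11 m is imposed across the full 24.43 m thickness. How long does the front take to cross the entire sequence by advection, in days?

With flow normal to the layers, continuity requires the same specific discharge q through every layer.
Σ(b_i/K_i) = 5.41/667 + 8.22/35.4 + 10.8/13.6 = 1.034 d.
q = Δh / Σ(b_i/K_i) = 6.11 / 1.034 = 5.907 m/day.
In each layer the seepage velocity is v_i = q/n_i, so the layer transit time is t_i = b_i·n_i / q:
  layer 1 (karst limestone): t_1 = 5.41 × 0.05 / 5.907 = 0.04580 d
  layer 2 (coarse sand): t_2 = 8.22 × 0.30 / 5.907 = 0.4175 d
  layer 3 (medium sand): t_3 = 10.8 × 0.18 / 5.907 = 0.3291 d
Total t = Σ t_i = 0.7924 days.

0.792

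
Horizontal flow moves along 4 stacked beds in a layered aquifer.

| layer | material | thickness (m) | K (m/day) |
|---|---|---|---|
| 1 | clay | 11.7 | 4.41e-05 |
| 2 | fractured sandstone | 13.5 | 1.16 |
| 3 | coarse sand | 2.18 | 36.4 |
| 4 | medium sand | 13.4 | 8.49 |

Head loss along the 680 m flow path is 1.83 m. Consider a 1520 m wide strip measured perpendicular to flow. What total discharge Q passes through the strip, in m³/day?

854

Flow is parallel to layering, so each bed carries its own Darcy discharge and the transmissivities add.
Σ(K_i·b_i) = 4.41e-05×11.7 + 1.16×13.5 + 36.4×2.18 + 8.49×13.4 = 208.8 m²/day.
Hydraulic gradient i = Δh / L = 1.83 / 680 = 0.002691.
Q = Σ(K_i·b_i) · W · i = 208.8 × 1520 × 0.002691 = 854.0 m³/day.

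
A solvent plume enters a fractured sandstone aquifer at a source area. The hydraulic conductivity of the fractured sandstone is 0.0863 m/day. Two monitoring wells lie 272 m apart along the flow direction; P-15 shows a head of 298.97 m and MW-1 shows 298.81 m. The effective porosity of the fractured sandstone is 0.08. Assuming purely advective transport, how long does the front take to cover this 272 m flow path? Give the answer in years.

Hydraulic gradient i = (298.97 − 298.81) / 272 = 0.16 / 272 = 0.0005882.
Darcy flux q = K · i = 0.08630 × 0.0005882 = 5.076e-05 m/day.
Seepage velocity v = q / n_e = 5.076e-05 / 0.08 = 0.0006346 m/day.
Travel time t = L / v = 272 / 0.0006346 = 4.286e+05 days = 1174 years.

1170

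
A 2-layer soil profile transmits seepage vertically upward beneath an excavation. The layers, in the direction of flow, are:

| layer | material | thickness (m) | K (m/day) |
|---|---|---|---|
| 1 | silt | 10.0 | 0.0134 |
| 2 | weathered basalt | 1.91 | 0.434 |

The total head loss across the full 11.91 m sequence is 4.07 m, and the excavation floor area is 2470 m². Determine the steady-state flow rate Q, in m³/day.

13.4

Flow is perpendicular to layering, so the layers act in series and the equivalent K is the thickness-weighted harmonic mean.
Total thickness L = 10.0 + 1.91 = 11.91 m.
Σ(b_i/K_i) = 10.0/0.0134 + 1.91/0.434 = 750.7 d.
K_eq = L / Σ(b_i/K_i) = 11.91 / 750.7 = 0.01587 m/day.
Q = K_eq · A · (Δh/L) = 0.01587 × 2470 × (4.07/11.91) = 13.39 m³/day.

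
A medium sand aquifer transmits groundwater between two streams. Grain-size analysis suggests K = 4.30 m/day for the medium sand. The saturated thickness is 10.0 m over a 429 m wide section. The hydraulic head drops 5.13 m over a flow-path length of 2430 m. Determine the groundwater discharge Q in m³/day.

Cross-sectional area A = 429 × 10.0 = 4290 m².
Hydraulic gradient i = Δh / L = 5.13 / 2430 = 0.002111.
Darcy's law: Q = K · A · i = 4.300 × 4290 × 0.002111 = 38.94 m³/day.

38.9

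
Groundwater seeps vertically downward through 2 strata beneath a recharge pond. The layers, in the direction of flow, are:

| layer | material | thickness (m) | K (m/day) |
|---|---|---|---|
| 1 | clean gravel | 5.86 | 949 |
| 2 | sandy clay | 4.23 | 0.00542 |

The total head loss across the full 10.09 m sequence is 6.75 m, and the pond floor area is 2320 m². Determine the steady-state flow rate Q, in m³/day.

Flow is perpendicular to layering, so the layers act in series and the equivalent K is the thickness-weighted harmonic mean.
Total thickness L = 5.86 + 4.23 = 10.09 m.
Σ(b_i/K_i) = 5.86/949 + 4.23/0.00542 = 780.4 d.
K_eq = L / Σ(b_i/K_i) = 10.09 / 780.4 = 0.01293 m/day.
Q = K_eq · A · (Δh/L) = 0.01293 × 2320 × (6.75/10.09) = 20.07 m³/day.

20.1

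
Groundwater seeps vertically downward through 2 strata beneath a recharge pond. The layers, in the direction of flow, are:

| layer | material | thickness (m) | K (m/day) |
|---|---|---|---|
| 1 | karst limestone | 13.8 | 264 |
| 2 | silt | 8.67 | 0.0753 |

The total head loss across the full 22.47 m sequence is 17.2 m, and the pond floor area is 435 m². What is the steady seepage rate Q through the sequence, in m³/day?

Flow is perpendicular to layering, so the layers act in series and the equivalent K is the thickness-weighted harmonic mean.
Total thickness L = 13.8 + 8.67 = 22.47 m.
Σ(b_i/K_i) = 13.8/264 + 8.67/0.0753 = 115.2 d.
K_eq = L / Σ(b_i/K_i) = 22.47 / 115.2 = 0.1951 m/day.
Q = K_eq · A · (Δh/L) = 0.1951 × 435 × (17.2/22.47) = 64.95 m³/day.

65.0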